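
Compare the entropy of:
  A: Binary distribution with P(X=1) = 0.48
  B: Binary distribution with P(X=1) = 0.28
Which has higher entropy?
A

For binary distributions, entropy is maximized at p=0.5 and decreases as p moves toward 0 or 1.

H(A) = H(0.48) = 0.9988 bits
H(B) = H(0.28) = 0.8555 bits

Distribution A (p=0.48) is closer to uniform (p=0.5), so it has higher entropy.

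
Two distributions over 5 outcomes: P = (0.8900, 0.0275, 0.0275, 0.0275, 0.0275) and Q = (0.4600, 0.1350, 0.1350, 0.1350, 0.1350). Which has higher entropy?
Q

P is highly concentrated on one outcome (89%), making it nearly deterministic. Q spreads its mass more evenly (max 46%). The more spread-out distribution has higher entropy: H(P) ≈ 0.720 bits, H(Q) ≈ 2.075 bits.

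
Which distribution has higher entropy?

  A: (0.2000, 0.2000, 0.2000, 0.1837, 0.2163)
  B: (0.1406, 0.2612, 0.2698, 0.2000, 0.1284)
A

Both distributions are close to uniform, making this a harder comparison.

H(A) = 2.3200 bits
H(B) = 2.2584 bits

The distribution closer to uniform has higher entropy.
Answer: A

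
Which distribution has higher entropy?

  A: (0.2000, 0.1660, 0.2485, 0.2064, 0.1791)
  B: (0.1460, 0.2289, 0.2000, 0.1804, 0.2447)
A

Both distributions are close to uniform, making this a harder comparison.

H(A) = 2.3079 bits
H(B) = 2.2993 bits

The distribution closer to uniform has higher entropy.
Answer: A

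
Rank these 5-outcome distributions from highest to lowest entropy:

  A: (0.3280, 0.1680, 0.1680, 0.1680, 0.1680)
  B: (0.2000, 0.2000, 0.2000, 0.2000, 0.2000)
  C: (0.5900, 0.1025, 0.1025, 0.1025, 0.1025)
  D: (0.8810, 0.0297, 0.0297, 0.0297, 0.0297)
B > A > C > D

Key insight: Entropy is maximized by uniform distributions and minimized by concentrated distributions.

Entropies:
  H(A) = 2.2569 bits
  H(B) = 2.3219 bits
  H(C) = 1.7965 bits
  H(D) = 0.7645 bits

Ranking: B > A > C > D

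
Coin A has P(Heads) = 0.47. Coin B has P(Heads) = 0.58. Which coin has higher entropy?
A

For binary distributions, entropy is maximized at p=0.5 and decreases as p moves toward 0 or 1.

H(A) = H(0.47) = 0.9974 bits
H(B) = H(0.58) = 0.9815 bits

Distribution A (p=0.47) is closer to uniform (p=0.5), so it has higher entropy.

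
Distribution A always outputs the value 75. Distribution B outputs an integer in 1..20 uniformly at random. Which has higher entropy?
B

A is deterministic, so H(A) = 0. B is uniform over 20 outcomes, so H(B) = log₂(20) = 4.322 bits. Any distribution with genuine randomness has higher entropy than a deterministic one.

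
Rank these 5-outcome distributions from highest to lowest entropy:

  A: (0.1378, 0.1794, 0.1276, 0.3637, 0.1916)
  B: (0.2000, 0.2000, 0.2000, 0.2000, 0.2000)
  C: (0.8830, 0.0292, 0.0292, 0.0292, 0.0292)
B > A > C

Key insight: Entropy is maximized by uniform distributions and minimized by concentrated distributions.

- Uniform distributions have maximum entropy log₂(5) = 2.3219 bits
- The more "peaked" or concentrated a distribution, the lower its entropy

Entropies:
  H(A) = 2.2051 bits
  H(B) = 2.3219 bits
  H(C) = 0.7547 bits

Ranking: B > A > C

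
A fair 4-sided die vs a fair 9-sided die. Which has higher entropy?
9-sided die

Both are uniform distributions; for uniform over n outcomes, H = log₂(n). H(4-sided) = log₂(4) = 2.000 bits and H(9-sided) = log₂(9) = 3.170 bits. More outcomes in a uniform distribution means higher entropy.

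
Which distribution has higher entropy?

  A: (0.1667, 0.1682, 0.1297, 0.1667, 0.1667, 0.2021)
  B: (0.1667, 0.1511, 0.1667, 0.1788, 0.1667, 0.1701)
B

Both distributions are close to uniform, making this a harder comparison.

H(A) = 2.5734 bits
H(B) = 2.5832 bits

The distribution closer to uniform has higher entropy.
Answer: B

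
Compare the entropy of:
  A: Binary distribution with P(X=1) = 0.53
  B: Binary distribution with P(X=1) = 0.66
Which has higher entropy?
A

For binary distributions, entropy is maximized at p=0.5 and decreases as p moves toward 0 or 1.

H(A) = H(0.53) = 0.9974 bits
H(B) = H(0.66) = 0.9248 bits

Distribution A (p=0.53) is closer to uniform (p=0.5), so it has higher entropy.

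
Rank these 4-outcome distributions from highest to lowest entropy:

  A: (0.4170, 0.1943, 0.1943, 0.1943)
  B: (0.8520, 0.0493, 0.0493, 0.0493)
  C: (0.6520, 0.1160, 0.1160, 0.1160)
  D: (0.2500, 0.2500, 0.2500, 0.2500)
D > A > C > B

Key insight: Entropy is maximized by uniform distributions and minimized by concentrated distributions.

Entropies:
  H(A) = 1.9041 bits
  H(B) = 0.8394 bits
  H(C) = 1.4838 bits
  H(D) = 2.0000 bits

Ranking: D > A > C > B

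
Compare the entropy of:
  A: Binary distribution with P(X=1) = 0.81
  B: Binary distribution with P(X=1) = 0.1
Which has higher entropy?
A

For binary distributions, entropy is maximized at p=0.5 and decreases as p moves toward 0 or 1.

H(A) = H(0.81) = 0.7015 bits
H(B) = H(0.1) = 0.4690 bits

Distribution A (p=0.81) is closer to uniform (p=0.5), so it has higher entropy.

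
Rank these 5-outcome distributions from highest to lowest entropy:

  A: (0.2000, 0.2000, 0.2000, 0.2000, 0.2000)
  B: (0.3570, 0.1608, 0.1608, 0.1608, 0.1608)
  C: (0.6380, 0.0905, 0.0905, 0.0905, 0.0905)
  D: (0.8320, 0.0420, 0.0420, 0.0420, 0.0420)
A > B > C > D

Key insight: Entropy is maximized by uniform distributions and minimized by concentrated distributions.

Entropies:
  H(A) = 2.3219 bits
  H(B) = 2.2262 bits
  H(C) = 1.6683 bits
  H(D) = 0.9891 bits

Ranking: A > B > C > D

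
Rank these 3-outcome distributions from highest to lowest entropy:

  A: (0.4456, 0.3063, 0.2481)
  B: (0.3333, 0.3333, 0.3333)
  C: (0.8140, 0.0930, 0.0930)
B > A > C

Key insight: Entropy is maximized by uniform distributions and minimized by concentrated distributions.

- Uniform distributions have maximum entropy log₂(3) = 1.5850 bits
- The more "peaked" or concentrated a distribution, the lower its entropy

Entropies:
  H(A) = 1.5415 bits
  H(B) = 1.5850 bits
  H(C) = 0.8790 bits

Ranking: B > A > C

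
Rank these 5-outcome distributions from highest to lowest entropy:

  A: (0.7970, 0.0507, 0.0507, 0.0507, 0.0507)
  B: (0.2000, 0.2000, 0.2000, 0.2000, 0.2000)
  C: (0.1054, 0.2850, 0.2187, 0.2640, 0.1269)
B > C > A

Key insight: Entropy is maximized by uniform distributions and minimized by concentrated distributions.

- Uniform distributions have maximum entropy log₂(5) = 2.3219 bits
- The more "peaked" or concentrated a distribution, the lower its entropy

Entropies:
  H(A) = 1.1339 bits
  H(B) = 2.3219 bits
  H(C) = 2.2231 bits

Ranking: B > C > A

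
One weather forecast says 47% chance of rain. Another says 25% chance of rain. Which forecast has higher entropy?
47% forecast

Treat each forecast as a Bernoulli distribution. Binary entropy is maximized at p=0.5 and falls off symmetrically toward 0 or 1. The 47% forecast is closer to 50%, so it is more uncertain. H(47%) ≈ 0.997 bits, H(25%) ≈ 0.811 bits.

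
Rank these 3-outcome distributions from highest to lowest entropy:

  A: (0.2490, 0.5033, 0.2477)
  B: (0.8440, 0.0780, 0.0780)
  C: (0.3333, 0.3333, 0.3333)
C > A > B

Key insight: Entropy is maximized by uniform distributions and minimized by concentrated distributions.

- Uniform distributions have maximum entropy log₂(3) = 1.5850 bits
- The more "peaked" or concentrated a distribution, the lower its entropy

Entropies:
  H(A) = 1.4966 bits
  H(B) = 0.7807 bits
  H(C) = 1.5850 bits

Ranking: C > A > B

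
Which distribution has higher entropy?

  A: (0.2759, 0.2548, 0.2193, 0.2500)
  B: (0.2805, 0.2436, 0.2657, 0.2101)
A

Both distributions are close to uniform, making this a harder comparison.

H(A) = 1.9952 bits
H(B) = 1.9917 bits

The distribution closer to uniform has higher entropy.
Answer: A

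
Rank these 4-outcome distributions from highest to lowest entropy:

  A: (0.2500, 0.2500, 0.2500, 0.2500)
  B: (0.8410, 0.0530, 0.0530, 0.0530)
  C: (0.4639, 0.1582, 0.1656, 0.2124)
A > C > B

Key insight: Entropy is maximized by uniform distributions and minimized by concentrated distributions.

- Uniform distributions have maximum entropy log₂(4) = 2.0000 bits
- The more "peaked" or concentrated a distribution, the lower its entropy

Entropies:
  H(A) = 2.0000 bits
  H(B) = 0.8839 bits
  H(C) = 1.8392 bits

Ranking: A > C > B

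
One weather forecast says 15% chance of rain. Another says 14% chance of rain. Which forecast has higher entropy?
15% forecast

Treat each forecast as a Bernoulli distribution. Binary entropy is maximized at p=0.5 and falls off symmetrically toward 0 or 1. The 15% forecast is closer to 50%, so it is more uncertain. H(15%) ≈ 0.610 bits, H(14%) ≈ 0.584 bits.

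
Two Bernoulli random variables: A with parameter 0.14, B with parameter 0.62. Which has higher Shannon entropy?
B

For binary distributions, entropy is maximized at p=0.5 and decreases as p moves toward 0 or 1.

H(A) = H(0.14) = 0.5842 bits
H(B) = H(0.62) = 0.9580 bits

Distribution B (p=0.62) is closer to uniform (p=0.5), so it has higher entropy.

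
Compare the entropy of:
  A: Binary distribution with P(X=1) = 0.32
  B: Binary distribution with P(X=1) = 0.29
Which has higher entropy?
A

For binary distributions, entropy is maximized at p=0.5 and decreases as p moves toward 0 or 1.

H(A) = H(0.32) = 0.9044 bits
H(B) = H(0.29) = 0.8687 bits

Distribution A (p=0.32) is closer to uniform (p=0.5), so it has higher entropy.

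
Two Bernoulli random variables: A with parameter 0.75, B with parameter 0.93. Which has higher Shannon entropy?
A

For binary distributions, entropy is maximized at p=0.5 and decreases as p moves toward 0 or 1.

H(A) = H(0.75) = 0.8113 bits
H(B) = H(0.93) = 0.3659 bits

Distribution A (p=0.75) is closer to uniform (p=0.5), so it has higher entropy.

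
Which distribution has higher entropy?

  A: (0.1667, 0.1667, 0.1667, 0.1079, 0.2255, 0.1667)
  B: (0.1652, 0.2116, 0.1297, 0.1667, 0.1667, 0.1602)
B

Both distributions are close to uniform, making this a harder comparison.

H(A) = 2.5544 bits
H(B) = 2.5703 bits

The distribution closer to uniform has higher entropy.
Answer: B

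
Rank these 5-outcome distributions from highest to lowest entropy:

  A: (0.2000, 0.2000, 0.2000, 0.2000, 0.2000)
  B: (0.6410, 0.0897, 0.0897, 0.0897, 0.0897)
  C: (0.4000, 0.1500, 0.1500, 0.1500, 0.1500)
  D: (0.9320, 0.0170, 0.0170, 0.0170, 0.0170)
A > C > B > D

Key insight: Entropy is maximized by uniform distributions and minimized by concentrated distributions.

Entropies:
  H(A) = 2.3219 bits
  H(B) = 1.6598 bits
  H(C) = 2.1710 bits
  H(D) = 0.4944 bits

Ranking: A > C > B > D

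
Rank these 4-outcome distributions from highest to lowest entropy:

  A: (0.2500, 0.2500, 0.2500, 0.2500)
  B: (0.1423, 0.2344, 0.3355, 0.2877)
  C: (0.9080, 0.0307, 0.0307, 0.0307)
A > B > C

Key insight: Entropy is maximized by uniform distributions and minimized by concentrated distributions.

- Uniform distributions have maximum entropy log₂(4) = 2.0000 bits
- The more "peaked" or concentrated a distribution, the lower its entropy

Entropies:
  H(A) = 2.0000 bits
  H(B) = 1.9367 bits
  H(C) = 0.5889 bits

Ranking: A > B > C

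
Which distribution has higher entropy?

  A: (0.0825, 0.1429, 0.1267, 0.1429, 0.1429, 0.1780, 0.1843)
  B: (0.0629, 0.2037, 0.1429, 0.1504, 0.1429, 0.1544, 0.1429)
A

Both distributions are close to uniform, making this a harder comparison.

H(A) = 2.7706 bits
H(B) = 2.7491 bits

The distribution closer to uniform has higher entropy.
Answer: A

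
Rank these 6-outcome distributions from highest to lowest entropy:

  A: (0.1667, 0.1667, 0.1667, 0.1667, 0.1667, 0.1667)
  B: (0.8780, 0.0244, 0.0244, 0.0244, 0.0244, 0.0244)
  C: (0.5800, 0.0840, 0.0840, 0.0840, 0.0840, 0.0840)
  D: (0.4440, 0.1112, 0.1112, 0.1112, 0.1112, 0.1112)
A > D > C > B

Key insight: Entropy is maximized by uniform distributions and minimized by concentrated distributions.

Entropies:
  H(A) = 2.5850 bits
  H(B) = 0.8184 bits
  H(C) = 1.9567 bits
  H(D) = 2.2819 bits

Ranking: A > D > C > B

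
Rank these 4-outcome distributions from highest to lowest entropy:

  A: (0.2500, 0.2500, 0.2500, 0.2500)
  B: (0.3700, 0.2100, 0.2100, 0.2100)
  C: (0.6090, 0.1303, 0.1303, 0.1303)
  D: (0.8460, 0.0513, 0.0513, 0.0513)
A > B > C > D

Key insight: Entropy is maximized by uniform distributions and minimized by concentrated distributions.

Entropies:
  H(A) = 2.0000 bits
  H(B) = 1.9492 bits
  H(C) = 1.5852 bits
  H(D) = 0.8638 bits

Ranking: A > B > C > D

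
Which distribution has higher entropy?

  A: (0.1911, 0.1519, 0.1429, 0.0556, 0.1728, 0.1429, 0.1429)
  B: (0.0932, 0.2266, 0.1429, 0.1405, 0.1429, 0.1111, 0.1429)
B

Both distributions are close to uniform, making this a harder comparison.

H(A) = 2.7419 bits
H(B) = 2.7576 bits

The distribution closer to uniform has higher entropy.
Answer: B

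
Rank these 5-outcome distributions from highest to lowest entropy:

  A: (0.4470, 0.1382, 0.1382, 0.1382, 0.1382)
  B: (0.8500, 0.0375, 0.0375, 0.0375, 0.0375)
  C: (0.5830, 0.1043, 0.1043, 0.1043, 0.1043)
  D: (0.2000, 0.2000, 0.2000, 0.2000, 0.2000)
D > A > C > B

Key insight: Entropy is maximized by uniform distributions and minimized by concentrated distributions.

Entropies:
  H(A) = 2.0979 bits
  H(B) = 0.9098 bits
  H(C) = 1.8140 bits
  H(D) = 2.3219 bits

Ranking: D > A > C > B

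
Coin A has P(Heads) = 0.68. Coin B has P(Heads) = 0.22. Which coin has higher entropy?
A

For binary distributions, entropy is maximized at p=0.5 and decreases as p moves toward 0 or 1.

H(A) = H(0.68) = 0.9044 bits
H(B) = H(0.22) = 0.7602 bits

Distribution A (p=0.68) is closer to uniform (p=0.5), so it has higher entropy.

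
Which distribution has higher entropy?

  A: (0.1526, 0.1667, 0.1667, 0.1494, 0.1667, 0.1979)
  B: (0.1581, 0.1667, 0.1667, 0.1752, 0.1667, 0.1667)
B

Both distributions are close to uniform, making this a harder comparison.

H(A) = 2.5788 bits
H(B) = 2.5843 bits

The distribution closer to uniform has higher entropy.
Answer: B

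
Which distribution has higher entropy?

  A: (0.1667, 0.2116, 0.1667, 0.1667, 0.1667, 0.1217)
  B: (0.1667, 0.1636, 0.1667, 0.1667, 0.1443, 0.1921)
B

Both distributions are close to uniform, making this a harder comparison.

H(A) = 2.5672 bits
H(B) = 2.5800 bits

The distribution closer to uniform has higher entropy.
Answer: B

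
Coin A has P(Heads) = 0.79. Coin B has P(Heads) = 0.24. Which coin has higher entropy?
B

For binary distributions, entropy is maximized at p=0.5 and decreases as p moves toward 0 or 1.

H(A) = H(0.79) = 0.7415 bits
H(B) = H(0.24) = 0.7950 bits

Distribution B (p=0.24) is closer to uniform (p=0.5), so it has higher entropy.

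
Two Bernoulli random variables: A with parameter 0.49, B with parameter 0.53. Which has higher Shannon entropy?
A

For binary distributions, entropy is maximized at p=0.5 and decreases as p moves toward 0 or 1.

H(A) = H(0.49) = 0.9997 bits
H(B) = H(0.53) = 0.9974 bits

Distribution A (p=0.49) is closer to uniform (p=0.5), so it has higher entropy.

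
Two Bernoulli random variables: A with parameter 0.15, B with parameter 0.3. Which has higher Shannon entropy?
B

For binary distributions, entropy is maximized at p=0.5 and decreases as p moves toward 0 or 1.

H(A) = H(0.15) = 0.6098 bits
H(B) = H(0.3) = 0.8813 bits

Distribution B (p=0.3) is closer to uniform (p=0.5), so it has higher entropy.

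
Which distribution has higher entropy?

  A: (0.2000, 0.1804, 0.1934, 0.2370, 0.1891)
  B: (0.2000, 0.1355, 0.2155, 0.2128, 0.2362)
A

Both distributions are close to uniform, making this a harder comparison.

H(A) = 2.3152 bits
H(B) = 2.2991 bits

The distribution closer to uniform has higher entropy.
Answer: A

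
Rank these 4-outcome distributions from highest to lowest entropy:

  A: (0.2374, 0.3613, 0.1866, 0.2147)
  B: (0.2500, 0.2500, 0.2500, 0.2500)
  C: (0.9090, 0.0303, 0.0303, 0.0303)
B > A > C

Key insight: Entropy is maximized by uniform distributions and minimized by concentrated distributions.

- Uniform distributions have maximum entropy log₂(4) = 2.0000 bits
- The more "peaked" or concentrated a distribution, the lower its entropy

Entropies:
  H(A) = 1.9516 bits
  H(B) = 2.0000 bits
  H(C) = 0.5840 bits

Ranking: B > A > C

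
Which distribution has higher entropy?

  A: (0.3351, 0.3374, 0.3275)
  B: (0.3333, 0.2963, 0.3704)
A

Both distributions are close to uniform, making this a harder comparison.

H(A) = 1.5848 bits
H(B) = 1.5790 bits

The distribution closer to uniform has higher entropy.
Answer: A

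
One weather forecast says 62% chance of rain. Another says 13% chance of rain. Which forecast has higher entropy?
62% forecast

Treat each forecast as a Bernoulli distribution. Binary entropy is maximized at p=0.5 and falls off symmetrically toward 0 or 1. The 62% forecast is closer to 50%, so it is more uncertain. H(62%) ≈ 0.958 bits, H(13%) ≈ 0.557 bits.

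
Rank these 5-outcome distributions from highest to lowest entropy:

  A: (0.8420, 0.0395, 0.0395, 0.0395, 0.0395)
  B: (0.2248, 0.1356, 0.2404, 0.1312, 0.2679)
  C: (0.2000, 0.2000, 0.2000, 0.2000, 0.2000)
C > B > A

Key insight: Entropy is maximized by uniform distributions and minimized by concentrated distributions.

- Uniform distributions have maximum entropy log₂(5) = 2.3219 bits
- The more "peaked" or concentrated a distribution, the lower its entropy

Entropies:
  H(A) = 0.9455 bits
  H(B) = 2.2629 bits
  H(C) = 2.3219 bits

Ranking: C > B > A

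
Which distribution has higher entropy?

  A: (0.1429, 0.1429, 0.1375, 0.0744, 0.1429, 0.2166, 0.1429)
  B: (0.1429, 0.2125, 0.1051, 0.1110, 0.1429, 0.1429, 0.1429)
B

Both distributions are close to uniform, making this a harder comparison.

H(A) = 2.7548 bits
H(B) = 2.7726 bits

The distribution closer to uniform has higher entropy.
Answer: B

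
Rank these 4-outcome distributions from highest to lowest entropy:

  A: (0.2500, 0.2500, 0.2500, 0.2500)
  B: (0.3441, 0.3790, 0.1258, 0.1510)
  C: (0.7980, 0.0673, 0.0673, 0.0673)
A > B > C

Key insight: Entropy is maximized by uniform distributions and minimized by concentrated distributions.

- Uniform distributions have maximum entropy log₂(4) = 2.0000 bits
- The more "peaked" or concentrated a distribution, the lower its entropy

Entropies:
  H(A) = 2.0000 bits
  H(B) = 1.8482 bits
  H(C) = 1.0461 bits

Ranking: A > B > C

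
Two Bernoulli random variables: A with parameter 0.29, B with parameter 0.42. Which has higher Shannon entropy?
B

For binary distributions, entropy is maximized at p=0.5 and decreases as p moves toward 0 or 1.

H(A) = H(0.29) = 0.8687 bits
H(B) = H(0.42) = 0.9815 bits

Distribution B (p=0.42) is closer to uniform (p=0.5), so it has higher entropy.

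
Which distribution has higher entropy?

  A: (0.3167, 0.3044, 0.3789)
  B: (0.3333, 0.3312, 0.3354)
B

Both distributions are close to uniform, making this a harder comparison.

H(A) = 1.5782 bits
H(B) = 1.5849 bits

The distribution closer to uniform has higher entropy.
Answer: B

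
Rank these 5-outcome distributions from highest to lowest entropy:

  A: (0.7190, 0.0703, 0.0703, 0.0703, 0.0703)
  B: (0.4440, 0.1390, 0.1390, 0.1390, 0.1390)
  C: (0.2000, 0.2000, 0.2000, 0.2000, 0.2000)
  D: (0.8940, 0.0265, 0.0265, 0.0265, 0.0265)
C > B > A > D

Key insight: Entropy is maximized by uniform distributions and minimized by concentrated distributions.

Entropies:
  H(A) = 1.4188 bits
  H(B) = 2.1029 bits
  H(C) = 2.3219 bits
  H(D) = 0.6997 bits

Ranking: C > B > A > D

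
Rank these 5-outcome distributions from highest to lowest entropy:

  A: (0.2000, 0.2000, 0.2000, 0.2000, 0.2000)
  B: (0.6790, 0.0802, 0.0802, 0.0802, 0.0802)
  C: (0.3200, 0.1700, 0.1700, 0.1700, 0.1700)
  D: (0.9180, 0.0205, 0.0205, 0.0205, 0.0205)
A > C > B > D

Key insight: Entropy is maximized by uniform distributions and minimized by concentrated distributions.

Entropies:
  H(A) = 2.3219 bits
  H(B) = 1.5475 bits
  H(C) = 2.2644 bits
  H(D) = 0.5732 bits

Ranking: A > C > B > D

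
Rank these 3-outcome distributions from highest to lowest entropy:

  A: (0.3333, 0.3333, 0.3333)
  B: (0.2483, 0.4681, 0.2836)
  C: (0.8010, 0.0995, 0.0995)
A > B > C

Key insight: Entropy is maximized by uniform distributions and minimized by concentrated distributions.

- Uniform distributions have maximum entropy log₂(3) = 1.5850 bits
- The more "peaked" or concentrated a distribution, the lower its entropy

Entropies:
  H(A) = 1.5850 bits
  H(B) = 1.5273 bits
  H(C) = 0.9189 bits

Ranking: A > B > C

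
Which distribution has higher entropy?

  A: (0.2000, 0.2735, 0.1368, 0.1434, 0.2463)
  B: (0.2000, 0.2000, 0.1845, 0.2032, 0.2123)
B

Both distributions are close to uniform, making this a harder comparison.

H(A) = 2.2682 bits
H(B) = 2.3205 bits

The distribution closer to uniform has higher entropy.
Answer: B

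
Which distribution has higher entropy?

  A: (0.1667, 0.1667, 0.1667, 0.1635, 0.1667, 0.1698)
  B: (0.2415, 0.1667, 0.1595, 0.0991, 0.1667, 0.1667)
A

Both distributions are close to uniform, making this a harder comparison.

H(A) = 2.5849 bits
H(B) = 2.5403 bits

The distribution closer to uniform has higher entropy.
Answer: A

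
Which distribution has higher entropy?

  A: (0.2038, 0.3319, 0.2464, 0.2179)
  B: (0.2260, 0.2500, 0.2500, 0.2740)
B

Both distributions are close to uniform, making this a harder comparison.

H(A) = 1.9727 bits
H(B) = 1.9967 bits

The distribution closer to uniform has higher entropy.
Answer: B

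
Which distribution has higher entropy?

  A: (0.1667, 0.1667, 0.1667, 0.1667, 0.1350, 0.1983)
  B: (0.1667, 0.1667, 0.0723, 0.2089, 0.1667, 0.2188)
A

Both distributions are close to uniform, making this a harder comparison.

H(A) = 2.5762 bits
H(B) = 2.5182 bits

The distribution closer to uniform has higher entropy.
Answer: A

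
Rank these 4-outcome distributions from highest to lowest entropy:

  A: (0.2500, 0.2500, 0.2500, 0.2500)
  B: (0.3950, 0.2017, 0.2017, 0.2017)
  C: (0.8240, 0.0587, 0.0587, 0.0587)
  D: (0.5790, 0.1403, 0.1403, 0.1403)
A > B > D > C

Key insight: Entropy is maximized by uniform distributions and minimized by concentrated distributions.

Entropies:
  H(A) = 2.0000 bits
  H(B) = 1.9269 bits
  H(C) = 0.9502 bits
  H(D) = 1.6492 bits

Ranking: A > B > D > C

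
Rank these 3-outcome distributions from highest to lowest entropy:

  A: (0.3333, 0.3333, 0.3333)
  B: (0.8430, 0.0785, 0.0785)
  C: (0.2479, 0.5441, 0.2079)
A > C > B

Key insight: Entropy is maximized by uniform distributions and minimized by concentrated distributions.

- Uniform distributions have maximum entropy log₂(3) = 1.5850 bits
- The more "peaked" or concentrated a distribution, the lower its entropy

Entropies:
  H(A) = 1.5850 bits
  H(B) = 0.7841 bits
  H(C) = 1.4477 bits

Ranking: A > C > B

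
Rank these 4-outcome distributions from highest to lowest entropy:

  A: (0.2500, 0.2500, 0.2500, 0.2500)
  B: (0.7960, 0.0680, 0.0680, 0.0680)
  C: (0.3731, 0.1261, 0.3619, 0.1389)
A > C > B

Key insight: Entropy is maximized by uniform distributions and minimized by concentrated distributions.

- Uniform distributions have maximum entropy log₂(4) = 2.0000 bits
- The more "peaked" or concentrated a distribution, the lower its entropy

Entropies:
  H(A) = 2.0000 bits
  H(B) = 1.0532 bits
  H(C) = 1.8336 bits

Ranking: A > C > B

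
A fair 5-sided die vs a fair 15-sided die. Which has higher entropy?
15-sided die

Both are uniform distributions; for uniform over n outcomes, H = log₂(n). H(5-sided) = log₂(5) = 2.322 bits and H(15-sided) = log₂(15) = 3.907 bits. More outcomes in a uniform distribution means higher entropy.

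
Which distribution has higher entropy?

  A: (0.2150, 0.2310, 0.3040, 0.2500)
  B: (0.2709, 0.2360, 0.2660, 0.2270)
B

Both distributions are close to uniform, making this a harder comparison.

H(A) = 1.9874 bits
H(B) = 1.9959 bits

The distribution closer to uniform has higher entropy.
Answer: B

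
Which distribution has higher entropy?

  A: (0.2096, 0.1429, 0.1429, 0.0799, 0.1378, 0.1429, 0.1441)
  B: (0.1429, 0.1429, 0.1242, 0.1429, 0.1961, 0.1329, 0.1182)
B

Both distributions are close to uniform, making this a harder comparison.

H(A) = 2.7638 bits
H(B) = 2.7889 bits

The distribution closer to uniform has higher entropy.
Answer: B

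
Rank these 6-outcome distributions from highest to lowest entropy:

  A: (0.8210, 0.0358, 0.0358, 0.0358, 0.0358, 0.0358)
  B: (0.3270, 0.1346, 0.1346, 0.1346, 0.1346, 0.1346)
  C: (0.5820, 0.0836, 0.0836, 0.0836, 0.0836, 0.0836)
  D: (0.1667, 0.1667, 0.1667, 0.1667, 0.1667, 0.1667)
D > B > C > A

Key insight: Entropy is maximized by uniform distributions and minimized by concentrated distributions.

Entropies:
  H(A) = 1.0935 bits
  H(B) = 2.4745 bits
  H(C) = 1.9511 bits
  H(D) = 2.5850 bits

Ranking: D > B > C > A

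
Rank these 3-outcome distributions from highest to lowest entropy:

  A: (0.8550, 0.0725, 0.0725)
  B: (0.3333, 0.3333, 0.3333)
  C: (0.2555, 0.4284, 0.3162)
B > C > A

Key insight: Entropy is maximized by uniform distributions and minimized by concentrated distributions.

- Uniform distributions have maximum entropy log₂(3) = 1.5850 bits
- The more "peaked" or concentrated a distribution, the lower its entropy

Entropies:
  H(A) = 0.7422 bits
  H(B) = 1.5850 bits
  H(C) = 1.5521 bits

Ranking: B > C > A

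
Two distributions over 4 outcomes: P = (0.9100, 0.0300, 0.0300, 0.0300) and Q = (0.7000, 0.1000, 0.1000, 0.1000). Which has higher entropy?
Q

P is highly concentrated on one outcome (91%), making it nearly deterministic. Q spreads its mass more evenly (max 70%). The more spread-out distribution has higher entropy: H(P) ≈ 0.579 bits, H(Q) ≈ 1.357 bits.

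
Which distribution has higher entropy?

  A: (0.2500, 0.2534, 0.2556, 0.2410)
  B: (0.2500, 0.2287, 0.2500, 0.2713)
A

Both distributions are close to uniform, making this a harder comparison.

H(A) = 1.9996 bits
H(B) = 1.9974 bits

The distribution closer to uniform has higher entropy.
Answer: A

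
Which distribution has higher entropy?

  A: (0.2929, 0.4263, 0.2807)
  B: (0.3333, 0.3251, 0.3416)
B

Both distributions are close to uniform, making this a harder comparison.

H(A) = 1.5578 bits
H(B) = 1.5847 bits

The distribution closer to uniform has higher entropy.
Answer: B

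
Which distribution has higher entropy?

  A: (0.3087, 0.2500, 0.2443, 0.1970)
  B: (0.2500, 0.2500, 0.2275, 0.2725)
B

Both distributions are close to uniform, making this a harder comparison.

H(A) = 1.9819 bits
H(B) = 1.9971 bits

The distribution closer to uniform has higher entropy.
Answer: B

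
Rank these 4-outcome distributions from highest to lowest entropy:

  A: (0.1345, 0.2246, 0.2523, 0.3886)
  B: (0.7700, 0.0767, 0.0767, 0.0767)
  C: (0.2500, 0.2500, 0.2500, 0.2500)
C > A > B

Key insight: Entropy is maximized by uniform distributions and minimized by concentrated distributions.

- Uniform distributions have maximum entropy log₂(4) = 2.0000 bits
- The more "peaked" or concentrated a distribution, the lower its entropy

Entropies:
  H(A) = 1.9044 bits
  H(B) = 1.1426 bits
  H(C) = 2.0000 bits

Ranking: C > A > B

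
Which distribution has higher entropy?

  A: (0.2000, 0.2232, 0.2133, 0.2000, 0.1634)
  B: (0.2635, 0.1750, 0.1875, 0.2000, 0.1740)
A

Both distributions are close to uniform, making this a harder comparison.

H(A) = 2.3143 bits
H(B) = 2.3032 bits

The distribution closer to uniform has higher entropy.
Answer: A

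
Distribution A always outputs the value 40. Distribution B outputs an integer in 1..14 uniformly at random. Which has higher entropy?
B

A is deterministic, so H(A) = 0. B is uniform over 14 outcomes, so H(B) = log₂(14) = 3.807 bits. Any distribution with genuine randomness has higher entropy than a deterministic one.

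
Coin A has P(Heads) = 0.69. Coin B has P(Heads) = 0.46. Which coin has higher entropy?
B

For binary distributions, entropy is maximized at p=0.5 and decreases as p moves toward 0 or 1.

H(A) = H(0.69) = 0.8932 bits
H(B) = H(0.46) = 0.9954 bits

Distribution B (p=0.46) is closer to uniform (p=0.5), so it has higher entropy.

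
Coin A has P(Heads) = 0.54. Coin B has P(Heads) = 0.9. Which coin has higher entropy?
A

For binary distributions, entropy is maximized at p=0.5 and decreases as p moves toward 0 or 1.

H(A) = H(0.54) = 0.9954 bits
H(B) = H(0.9) = 0.4690 bits

Distribution A (p=0.54) is closer to uniform (p=0.5), so it has higher entropy.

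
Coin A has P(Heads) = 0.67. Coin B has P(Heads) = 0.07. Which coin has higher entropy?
A

For binary distributions, entropy is maximized at p=0.5 and decreases as p moves toward 0 or 1.

H(A) = H(0.67) = 0.9149 bits
H(B) = H(0.07) = 0.3659 bits

Distribution A (p=0.67) is closer to uniform (p=0.5), so it has higher entropy.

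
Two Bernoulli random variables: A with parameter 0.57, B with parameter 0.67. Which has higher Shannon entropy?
A

For binary distributions, entropy is maximized at p=0.5 and decreases as p moves toward 0 or 1.

H(A) = H(0.57) = 0.9858 bits
H(B) = H(0.67) = 0.9149 bits

Distribution A (p=0.57) is closer to uniform (p=0.5), so it has higher entropy.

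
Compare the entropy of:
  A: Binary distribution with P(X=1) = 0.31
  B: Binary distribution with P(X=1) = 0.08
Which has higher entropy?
A

For binary distributions, entropy is maximized at p=0.5 and decreases as p moves toward 0 or 1.

H(A) = H(0.31) = 0.8932 bits
H(B) = H(0.08) = 0.4022 bits

Distribution A (p=0.31) is closer to uniform (p=0.5), so it has higher entropy.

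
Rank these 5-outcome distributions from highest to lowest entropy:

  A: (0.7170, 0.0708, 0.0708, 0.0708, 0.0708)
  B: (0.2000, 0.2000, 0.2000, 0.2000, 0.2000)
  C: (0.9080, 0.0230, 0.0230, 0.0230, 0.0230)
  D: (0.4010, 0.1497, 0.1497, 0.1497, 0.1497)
B > D > A > C

Key insight: Entropy is maximized by uniform distributions and minimized by concentrated distributions.

Entropies:
  H(A) = 1.4255 bits
  H(B) = 2.3219 bits
  H(C) = 0.6271 bits
  H(D) = 2.1695 bits

Ranking: B > D > A > C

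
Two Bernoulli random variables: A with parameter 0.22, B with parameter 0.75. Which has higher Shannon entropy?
B

For binary distributions, entropy is maximized at p=0.5 and decreases as p moves toward 0 or 1.

H(A) = H(0.22) = 0.7602 bits
H(B) = H(0.75) = 0.8113 bits

Distribution B (p=0.75) is closer to uniform (p=0.5), so it has higher entropy.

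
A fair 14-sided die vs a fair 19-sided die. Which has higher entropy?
19-sided die

Both are uniform distributions; for uniform over n outcomes, H = log₂(n). H(14-sided) = log₂(14) = 3.807 bits and H(19-sided) = log₂(19) = 4.248 bits. More outcomes in a uniform distribution means higher entropy.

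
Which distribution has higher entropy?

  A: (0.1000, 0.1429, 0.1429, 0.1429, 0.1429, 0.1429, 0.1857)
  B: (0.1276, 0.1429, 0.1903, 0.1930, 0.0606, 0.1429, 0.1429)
A

Both distributions are close to uniform, making this a harder comparison.

H(A) = 2.7885 bits
H(B) = 2.7407 bits

The distribution closer to uniform has higher entropy.
Answer: A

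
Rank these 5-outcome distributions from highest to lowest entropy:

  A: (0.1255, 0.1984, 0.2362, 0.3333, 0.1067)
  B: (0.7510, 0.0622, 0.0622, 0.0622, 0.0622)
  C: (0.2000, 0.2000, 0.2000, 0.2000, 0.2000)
C > A > B

Key insight: Entropy is maximized by uniform distributions and minimized by concentrated distributions.

- Uniform distributions have maximum entropy log₂(5) = 2.3219 bits
- The more "peaked" or concentrated a distribution, the lower its entropy

Entropies:
  H(A) = 2.2032 bits
  H(B) = 1.3077 bits
  H(C) = 2.3219 bits

Ranking: C > A > B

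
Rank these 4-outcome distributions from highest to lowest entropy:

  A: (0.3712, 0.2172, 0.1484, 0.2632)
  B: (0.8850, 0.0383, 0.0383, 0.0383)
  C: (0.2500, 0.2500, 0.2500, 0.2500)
C > A > B

Key insight: Entropy is maximized by uniform distributions and minimized by concentrated distributions.

- Uniform distributions have maximum entropy log₂(4) = 2.0000 bits
- The more "peaked" or concentrated a distribution, the lower its entropy

Entropies:
  H(A) = 1.9246 bits
  H(B) = 0.6971 bits
  H(C) = 2.0000 bits

Ranking: C > A > B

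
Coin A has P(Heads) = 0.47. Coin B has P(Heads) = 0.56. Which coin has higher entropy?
A

For binary distributions, entropy is maximized at p=0.5 and decreases as p moves toward 0 or 1.

H(A) = H(0.47) = 0.9974 bits
H(B) = H(0.56) = 0.9896 bits

Distribution A (p=0.47) is closer to uniform (p=0.5), so it has higher entropy.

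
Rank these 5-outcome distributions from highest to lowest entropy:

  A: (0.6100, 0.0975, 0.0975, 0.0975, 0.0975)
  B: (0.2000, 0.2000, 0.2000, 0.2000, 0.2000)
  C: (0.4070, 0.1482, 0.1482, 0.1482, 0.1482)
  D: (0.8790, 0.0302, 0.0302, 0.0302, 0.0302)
B > C > A > D

Key insight: Entropy is maximized by uniform distributions and minimized by concentrated distributions.

Entropies:
  H(A) = 1.7448 bits
  H(B) = 2.3219 bits
  H(C) = 2.1609 bits
  H(D) = 0.7742 bits

Ranking: B > C > A > D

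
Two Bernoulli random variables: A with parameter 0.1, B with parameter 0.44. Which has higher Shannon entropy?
B

For binary distributions, entropy is maximized at p=0.5 and decreases as p moves toward 0 or 1.

H(A) = H(0.1) = 0.4690 bits
H(B) = H(0.44) = 0.9896 bits

Distribution B (p=0.44) is closer to uniform (p=0.5), so it has higher entropy.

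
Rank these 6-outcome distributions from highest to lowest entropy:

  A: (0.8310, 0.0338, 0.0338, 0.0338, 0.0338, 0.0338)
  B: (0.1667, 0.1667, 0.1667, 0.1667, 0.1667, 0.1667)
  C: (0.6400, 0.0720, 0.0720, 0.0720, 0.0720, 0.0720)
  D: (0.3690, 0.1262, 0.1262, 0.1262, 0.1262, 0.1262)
B > D > C > A

Key insight: Entropy is maximized by uniform distributions and minimized by concentrated distributions.

Entropies:
  H(A) = 1.0478 bits
  H(B) = 2.5850 bits
  H(C) = 1.7786 bits
  H(D) = 2.4150 bits

Ranking: B > D > C > A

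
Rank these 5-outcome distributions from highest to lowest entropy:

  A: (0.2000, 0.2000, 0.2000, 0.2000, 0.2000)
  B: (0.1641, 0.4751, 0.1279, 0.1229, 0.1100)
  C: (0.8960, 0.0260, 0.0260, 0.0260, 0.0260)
A > B > C

Key insight: Entropy is maximized by uniform distributions and minimized by concentrated distributions.

- Uniform distributions have maximum entropy log₂(5) = 2.3219 bits
- The more "peaked" or concentrated a distribution, the lower its entropy

Entropies:
  H(A) = 2.3219 bits
  H(B) = 2.0395 bits
  H(C) = 0.6895 bits

Ranking: A > B > C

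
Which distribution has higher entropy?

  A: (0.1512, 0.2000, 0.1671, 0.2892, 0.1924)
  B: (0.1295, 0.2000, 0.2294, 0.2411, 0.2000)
B

Both distributions are close to uniform, making this a harder comparison.

H(A) = 2.2830 bits
H(B) = 2.2928 bits

The distribution closer to uniform has higher entropy.
Answer: B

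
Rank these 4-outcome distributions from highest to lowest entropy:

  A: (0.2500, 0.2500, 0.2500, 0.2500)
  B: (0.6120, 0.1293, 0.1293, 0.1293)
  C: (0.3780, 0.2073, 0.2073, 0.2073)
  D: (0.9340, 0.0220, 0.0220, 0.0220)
A > C > B > D

Key insight: Entropy is maximized by uniform distributions and minimized by concentrated distributions.

Entropies:
  H(A) = 2.0000 bits
  H(B) = 1.5785 bits
  H(C) = 1.9425 bits
  H(D) = 0.4554 bits

Ranking: A > C > B > D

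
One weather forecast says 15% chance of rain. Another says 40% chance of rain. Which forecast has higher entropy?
40% forecast

Treat each forecast as a Bernoulli distribution. Binary entropy is maximized at p=0.5 and falls off symmetrically toward 0 or 1. The 40% forecast is closer to 50%, so it is more uncertain. H(15%) ≈ 0.610 bits, H(40%) ≈ 0.971 bits.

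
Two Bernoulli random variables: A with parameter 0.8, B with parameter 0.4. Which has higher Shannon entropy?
B

For binary distributions, entropy is maximized at p=0.5 and decreases as p moves toward 0 or 1.

H(A) = H(0.8) = 0.7219 bits
H(B) = H(0.4) = 0.9710 bits

Distribution B (p=0.4) is closer to uniform (p=0.5), so it has higher entropy.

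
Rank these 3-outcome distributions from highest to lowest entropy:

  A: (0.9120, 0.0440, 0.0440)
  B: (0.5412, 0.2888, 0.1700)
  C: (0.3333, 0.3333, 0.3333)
C > B > A

Key insight: Entropy is maximized by uniform distributions and minimized by concentrated distributions.

- Uniform distributions have maximum entropy log₂(3) = 1.5850 bits
- The more "peaked" or concentrated a distribution, the lower its entropy

Entropies:
  H(A) = 0.5178 bits
  H(B) = 1.4315 bits
  H(C) = 1.5850 bits

Ranking: C > B > A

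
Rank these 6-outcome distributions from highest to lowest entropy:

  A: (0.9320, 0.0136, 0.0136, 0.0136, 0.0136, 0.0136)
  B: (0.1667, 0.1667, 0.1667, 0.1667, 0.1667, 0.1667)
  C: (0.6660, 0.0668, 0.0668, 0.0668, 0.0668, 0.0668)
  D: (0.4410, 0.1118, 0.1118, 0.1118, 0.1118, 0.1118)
B > D > C > A

Key insight: Entropy is maximized by uniform distributions and minimized by concentrated distributions.

Entropies:
  H(A) = 0.5163 bits
  H(B) = 2.5850 bits
  H(C) = 1.6945 bits
  H(D) = 2.2879 bits

Ranking: B > D > C > A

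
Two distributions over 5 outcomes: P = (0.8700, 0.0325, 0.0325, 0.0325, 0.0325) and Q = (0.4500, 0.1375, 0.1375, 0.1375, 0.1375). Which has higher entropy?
Q

P is highly concentrated on one outcome (87%), making it nearly deterministic. Q spreads its mass more evenly (max 45%). The more spread-out distribution has higher entropy: H(P) ≈ 0.817 bits, H(Q) ≈ 2.093 bits.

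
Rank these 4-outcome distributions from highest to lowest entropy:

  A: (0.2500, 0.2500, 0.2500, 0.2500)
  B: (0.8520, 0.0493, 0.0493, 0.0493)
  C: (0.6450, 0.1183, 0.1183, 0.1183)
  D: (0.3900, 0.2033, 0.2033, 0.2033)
A > D > C > B

Key insight: Entropy is maximized by uniform distributions and minimized by concentrated distributions.

Entropies:
  H(A) = 2.0000 bits
  H(B) = 0.8394 bits
  H(C) = 1.5011 bits
  H(D) = 1.9316 bits

Ranking: A > D > C > B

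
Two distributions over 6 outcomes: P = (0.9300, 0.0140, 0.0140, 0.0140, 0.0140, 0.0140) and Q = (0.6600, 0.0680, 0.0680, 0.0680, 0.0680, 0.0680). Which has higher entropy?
Q

P is highly concentrated on one outcome (93%), making it nearly deterministic. Q spreads its mass more evenly (max 66%). The more spread-out distribution has higher entropy: H(P) ≈ 0.528 bits, H(Q) ≈ 1.714 bits.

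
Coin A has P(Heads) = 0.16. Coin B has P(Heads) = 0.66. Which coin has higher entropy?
B

For binary distributions, entropy is maximized at p=0.5 and decreases as p moves toward 0 or 1.

H(A) = H(0.16) = 0.6343 bits
H(B) = H(0.66) = 0.9248 bits

Distribution B (p=0.66) is closer to uniform (p=0.5), so it has higher entropy.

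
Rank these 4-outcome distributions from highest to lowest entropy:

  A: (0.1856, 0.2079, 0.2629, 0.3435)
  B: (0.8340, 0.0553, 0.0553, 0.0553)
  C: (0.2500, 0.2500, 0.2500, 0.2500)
C > A > B

Key insight: Entropy is maximized by uniform distributions and minimized by concentrated distributions.

- Uniform distributions have maximum entropy log₂(4) = 2.0000 bits
- The more "peaked" or concentrated a distribution, the lower its entropy

Entropies:
  H(A) = 1.9584 bits
  H(B) = 0.9116 bits
  H(C) = 2.0000 bits

Ranking: C > A > B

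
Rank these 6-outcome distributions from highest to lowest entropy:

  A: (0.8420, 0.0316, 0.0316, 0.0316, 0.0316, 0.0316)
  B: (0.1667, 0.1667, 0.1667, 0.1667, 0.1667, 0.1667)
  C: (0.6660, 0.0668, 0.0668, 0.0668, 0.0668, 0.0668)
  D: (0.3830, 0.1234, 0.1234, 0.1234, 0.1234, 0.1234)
B > D > C > A

Key insight: Entropy is maximized by uniform distributions and minimized by concentrated distributions.

Entropies:
  H(A) = 0.9964 bits
  H(B) = 2.5850 bits
  H(C) = 1.6945 bits
  H(D) = 2.3928 bits

Ranking: B > D > C > A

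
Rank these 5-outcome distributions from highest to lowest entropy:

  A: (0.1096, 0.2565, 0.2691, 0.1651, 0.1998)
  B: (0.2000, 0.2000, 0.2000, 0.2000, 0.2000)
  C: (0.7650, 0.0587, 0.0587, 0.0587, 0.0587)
B > A > C

Key insight: Entropy is maximized by uniform distributions and minimized by concentrated distributions.

- Uniform distributions have maximum entropy log₂(5) = 2.3219 bits
- The more "peaked" or concentrated a distribution, the lower its entropy

Entropies:
  H(A) = 2.2559 bits
  H(B) = 2.3219 bits
  H(C) = 1.2566 bits

Ranking: B > A > C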